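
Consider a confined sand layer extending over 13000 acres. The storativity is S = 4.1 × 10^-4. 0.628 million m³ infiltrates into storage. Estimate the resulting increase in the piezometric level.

A = 13000 acres = 5.261 × 10^7 m²
ΔV = 0.628 million m³ = 6.28 × 10^5 m³
Δh = ΔV / (S × A) = 6.28 × 10^5 m³ / (4.1 × 10^-4 × 5.261 × 10^7 m²) = 29.11 m

Δh ≈ 29.1 m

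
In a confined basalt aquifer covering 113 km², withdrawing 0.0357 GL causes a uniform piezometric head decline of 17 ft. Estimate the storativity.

S ≈ 6.1 × 10^-5

A = 113 km² = 1.13 × 10^8 m²
Δh = 17 ft = 5.182 m
ΔV = 0.0357 GL = 35700 m³
S = ΔV / (A × Δh) = 35700 m³ / (1.13 × 10^8 m² × 5.182 m) = 6.097 × 10^-5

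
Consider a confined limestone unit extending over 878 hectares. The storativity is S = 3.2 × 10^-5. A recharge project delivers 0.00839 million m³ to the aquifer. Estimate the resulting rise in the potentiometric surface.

Δh ≈ 29.9 m

A = 878 hectares = 8.78 × 10^6 m²
ΔV = 0.00839 million m³ = 8390 m³
Δh = ΔV / (S × A) = 8390 m³ / (3.2 × 10^-5 × 8.78 × 10^6 m²) = 29.86 m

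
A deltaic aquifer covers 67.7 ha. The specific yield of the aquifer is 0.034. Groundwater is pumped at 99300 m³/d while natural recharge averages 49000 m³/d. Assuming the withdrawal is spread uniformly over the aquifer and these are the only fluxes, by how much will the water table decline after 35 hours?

Δh ≈ 3.19 m

A = 67.7 ha = 6.77 × 10^5 m²
Net abstraction = 99300 − 49000 = 50300 m³/d
t = 35 hours = 1.458 d
ΔV = Q × t = 50300 m³/d × 1.458 d = 73350 m³
Δh = ΔV / (Sy × A) = 73350 / (0.034 × 6.77 × 10^5) = 3.187 m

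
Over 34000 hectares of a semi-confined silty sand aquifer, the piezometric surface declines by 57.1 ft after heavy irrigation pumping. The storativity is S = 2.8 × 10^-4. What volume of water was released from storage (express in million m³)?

A = 34000 hectares = 3.4 × 10^8 m²
Δh = 57.1 ft = 17.4 m
ΔV = S × A × Δh = 2.8 × 10^-4 × 3.4 × 10^8 m² × 17.4 m = 1.657 × 10^6 m³
ΔV = 1.657 × 10^6 m³ = 1.657 million m³

ΔV ≈ 1.66 million m³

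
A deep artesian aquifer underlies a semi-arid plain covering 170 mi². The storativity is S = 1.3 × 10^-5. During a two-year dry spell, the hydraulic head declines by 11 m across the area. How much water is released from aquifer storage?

ΔV ≈ 63000 m³

A = 170 mi² = 4.403 × 10^8 m²
ΔV = S × A × Δh = 1.3 × 10^-5 × 4.403 × 10^8 m² × 11 m = 62960 m³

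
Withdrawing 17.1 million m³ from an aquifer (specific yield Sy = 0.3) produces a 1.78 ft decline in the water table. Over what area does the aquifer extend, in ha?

Δh = 1.78 ft = 0.5425 m
ΔV = 17.1 million m³ = 1.71 × 10^7 m³
A = ΔV / (Sy × Δh) = 1.71 × 10^7 / (0.3 × 0.5425) = 1.051 × 10^8 m²
A = 1.051 × 10^8 m² = 10510 ha

A ≈ 10500 ha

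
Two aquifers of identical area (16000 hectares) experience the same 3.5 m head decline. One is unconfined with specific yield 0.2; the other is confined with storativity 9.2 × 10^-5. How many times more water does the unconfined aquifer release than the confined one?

A = 16000 hectares = 1.6 × 10^8 m²
Unconfined: ΔV_u = Sy × A × Δh = 0.2 × 1.6 × 10^8 × 3.5 = 1.12 × 10^8 m³
Confined: ΔV_c = S × A × Δh = 9.2 × 10^-5 × 1.6 × 10^8 × 3.5 = 51520 m³
Ratio = ΔV_u / ΔV_c = Sy / S = 0.2 / 9.2 × 10^-5 = 2174

ΔV_u / ΔV_c ≈ 2170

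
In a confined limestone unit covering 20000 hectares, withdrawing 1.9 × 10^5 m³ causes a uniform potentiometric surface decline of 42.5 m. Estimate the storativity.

S ≈ 2.2 × 10^-5

A = 20000 hectares = 2 × 10^8 m²
S = ΔV / (A × Δh) = 1.9 × 10^5 m³ / (2 × 10^8 m² × 42.5 m) = 2.235 × 10^-5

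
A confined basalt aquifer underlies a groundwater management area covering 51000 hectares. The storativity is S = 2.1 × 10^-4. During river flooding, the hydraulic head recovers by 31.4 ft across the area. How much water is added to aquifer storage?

ΔV ≈ 1.03 × 10^6 m³

A = 51000 hectares = 5.1 × 10^8 m²
Δh = 31.4 ft = 9.571 m
ΔV = S × A × Δh = 2.1 × 10^-4 × 5.1 × 10^8 m² × 9.571 m = 1.025 × 10^6 m³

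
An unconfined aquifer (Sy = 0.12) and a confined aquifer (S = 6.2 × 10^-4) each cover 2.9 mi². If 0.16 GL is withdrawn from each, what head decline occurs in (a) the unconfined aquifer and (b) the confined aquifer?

Δh_u ≈ 0.178 m; Δh_c ≈ 34.4 m

A = 2.9 mi² = 7.511 × 10^6 m²
ΔV = 0.16 GL = 1.6 × 10^5 m³
Unconfined: Δh_u = ΔV/(Sy·A) = 1.6 × 10^5/(0.12 × 7.511 × 10^6) = 0.1775 m
Confined: Δh_c = ΔV/(S·A) = 1.6 × 10^5/(6.2 × 10^-4 × 7.511 × 10^6) = 34.36 m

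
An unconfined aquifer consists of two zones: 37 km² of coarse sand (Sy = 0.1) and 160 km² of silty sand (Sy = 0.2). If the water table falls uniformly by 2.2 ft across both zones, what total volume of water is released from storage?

A₁ = 37 km² = 3.7 × 10^7 m²; A₂ = 160 km² = 1.6 × 10^8 m²
Δh = 2.2 ft = 0.6706 m
ΔV₁ = 0.1 × 3.7 × 10^7 × 0.6706 = 2.481 × 10^6 m³
ΔV₂ = 0.2 × 1.6 × 10^8 × 0.6706 = 2.146 × 10^7 m³
ΔV = ΔV₁ + ΔV₂ = 2.394 × 10^7 m³

ΔV ≈ 2.39 × 10^7 m³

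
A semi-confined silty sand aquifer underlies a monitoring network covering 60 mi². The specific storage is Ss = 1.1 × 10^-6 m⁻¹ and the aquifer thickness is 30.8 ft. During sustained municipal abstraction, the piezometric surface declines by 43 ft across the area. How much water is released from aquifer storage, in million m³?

b = 30.8 ft = 9.388 m
S = Ss × b = 1.1 × 10^-6 m⁻¹ × 9.388 m = 1.033 × 10^-5
A = 60 mi² = 1.554 × 10^8 m²
Δh = 43 ft = 13.11 m
ΔV = S × A × Δh = 1.033 × 10^-5 × 1.554 × 10^8 m² × 13.11 m = 21030 m³
ΔV = 21030 m³ = 0.02103 million m³

ΔV ≈ 0.021 million m³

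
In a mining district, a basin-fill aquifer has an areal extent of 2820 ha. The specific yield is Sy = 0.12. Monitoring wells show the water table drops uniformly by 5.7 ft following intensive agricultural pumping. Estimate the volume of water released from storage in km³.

A = 2820 ha = 2.82 × 10^7 m²
Δh = 5.7 ft = 1.737 m
ΔV = Sy × A × Δh = 0.12 × 2.82 × 10^7 m² × 1.737 m = 5.879 × 10^6 m³
ΔV = 5.879 × 10^6 m³ = 0.005879 km³

ΔV ≈ 0.00588 km³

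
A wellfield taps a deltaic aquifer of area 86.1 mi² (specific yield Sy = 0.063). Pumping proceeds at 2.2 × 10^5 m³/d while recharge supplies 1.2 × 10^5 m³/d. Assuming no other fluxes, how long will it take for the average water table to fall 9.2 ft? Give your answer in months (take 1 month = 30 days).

A = 86.1 mi² = 2.23 × 10^8 m²
Δh = 9.2 ft = 2.804 m
ΔV = Sy × A × Δh = 0.063 × 2.23 × 10^8 × 2.804 = 3.94 × 10^7 m³
Net withdrawal = 2.2 × 10^5 − 1.2 × 10^5 = 1 × 10^5 m³/d
t = ΔV / Q = 3.94 × 10^7 m³ / 1 × 10^5 m³/d = 394 d
t = 394 d ≈ 13.13 months

t ≈ 13.1 months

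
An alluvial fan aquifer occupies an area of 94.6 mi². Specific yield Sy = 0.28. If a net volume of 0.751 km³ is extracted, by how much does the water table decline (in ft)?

Δh ≈ 35.9 ft

A = 94.6 mi² = 2.45 × 10^8 m²
ΔV = 0.751 km³ = 7.51 × 10^8 m³
Δh = ΔV / (Sy × A) = 7.51 × 10^8 m³ / (0.28 × 2.45 × 10^8 m²) = 10.95 m
Δh = 10.95 m = 35.92 ft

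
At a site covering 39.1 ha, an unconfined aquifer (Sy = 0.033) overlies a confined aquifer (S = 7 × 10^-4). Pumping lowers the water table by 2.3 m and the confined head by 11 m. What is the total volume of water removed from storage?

A = 39.1 ha = 3.91 × 10^5 m²
Unconfined: ΔV_u = Sy × A × Δh_u = 0.033 × 3.91 × 10^5 × 2.3 = 29680 m³
Confined: ΔV_c = S × A × Δh_c = 7 × 10^-4 × 3.91 × 10^5 × 11 = 3011 m³
Total ΔV = 29680 + 3011 = 32690 m³

ΔV ≈ 32700 m³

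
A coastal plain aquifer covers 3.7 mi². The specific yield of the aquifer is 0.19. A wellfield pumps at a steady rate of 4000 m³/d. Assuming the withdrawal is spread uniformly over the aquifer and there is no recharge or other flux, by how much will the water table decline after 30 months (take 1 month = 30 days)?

A = 3.7 mi² = 9.583 × 10^6 m²
t = 30 months = 900 d
ΔV = Q × t = 4000 m³/d × 900 d = 3.6 × 10^6 m³
Δh = ΔV / (Sy × A) = 3.6 × 10^6 / (0.19 × 9.583 × 10^6) = 1.977 m

Δh ≈ 1.98 m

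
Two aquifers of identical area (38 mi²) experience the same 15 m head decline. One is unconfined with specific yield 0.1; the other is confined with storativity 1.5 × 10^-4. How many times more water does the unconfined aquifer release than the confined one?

ΔV_u / ΔV_c ≈ 667

A = 38 mi² = 9.842 × 10^7 m²
Unconfined: ΔV_u = Sy × A × Δh = 0.1 × 9.842 × 10^7 × 15 = 1.476 × 10^8 m³
Confined: ΔV_c = S × A × Δh = 1.5 × 10^-4 × 9.842 × 10^7 × 15 = 2.214 × 10^5 m³
Ratio = ΔV_u / ΔV_c = Sy / S = 0.1 / 1.5 × 10^-4 = 666.7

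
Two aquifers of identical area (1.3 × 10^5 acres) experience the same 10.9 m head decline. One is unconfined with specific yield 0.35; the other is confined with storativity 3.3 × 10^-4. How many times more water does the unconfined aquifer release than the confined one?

ΔV_u / ΔV_c ≈ 1060

A = 1.3 × 10^5 acres = 5.261 × 10^8 m²
Unconfined: ΔV_u = Sy × A × Δh = 0.35 × 5.261 × 10^8 × 10.9 = 2.007 × 10^9 m³
Confined: ΔV_c = S × A × Δh = 3.3 × 10^-4 × 5.261 × 10^8 × 10.9 = 1.892 × 10^6 m³
Ratio = ΔV_u / ΔV_c = Sy / S = 0.35 / 3.3 × 10^-4 = 1061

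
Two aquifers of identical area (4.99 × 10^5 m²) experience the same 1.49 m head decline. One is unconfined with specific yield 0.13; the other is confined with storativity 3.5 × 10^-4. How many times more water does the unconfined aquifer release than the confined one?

Unconfined: ΔV_u = Sy × A × Δh = 0.13 × 4.99 × 10^5 × 1.49 = 96660 m³
Confined: ΔV_c = S × A × Δh = 3.5 × 10^-4 × 4.99 × 10^5 × 1.49 = 260.2 m³
Ratio = ΔV_u / ΔV_c = Sy / S = 0.13 / 3.5 × 10^-4 = 371.4

ΔV_u / ΔV_c ≈ 371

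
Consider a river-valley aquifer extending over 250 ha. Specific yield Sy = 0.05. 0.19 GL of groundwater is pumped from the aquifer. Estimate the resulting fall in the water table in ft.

A = 250 ha = 2.5 × 10^6 m²
ΔV = 0.19 GL = 1.9 × 10^5 m³
Δh = ΔV / (Sy × A) = 1.9 × 10^5 m³ / (0.05 × 2.5 × 10^6 m²) = 1.52 m
Δh = 1.52 m = 4.987 ft

Δh ≈ 4.99 ft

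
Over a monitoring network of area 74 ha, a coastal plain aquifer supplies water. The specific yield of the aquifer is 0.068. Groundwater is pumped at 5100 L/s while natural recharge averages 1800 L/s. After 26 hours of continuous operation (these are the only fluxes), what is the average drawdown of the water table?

A = 74 ha = 7.4 × 10^5 m²
Net abstraction = 5100 − 1800 = 3300 L/s
Q_net = 3300 L/s = 2.851 × 10^5 m³/d
t = 26 hours = 1.083 d
ΔV = Q × t = 2.851 × 10^5 m³/d × 1.083 d = 3.089 × 10^5 m³
Δh = ΔV / (Sy × A) = 3.089 × 10^5 / (0.068 × 7.4 × 10^5) = 6.138 m

Δh ≈ 6.14 m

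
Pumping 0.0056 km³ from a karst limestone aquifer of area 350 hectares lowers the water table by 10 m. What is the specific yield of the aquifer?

Sy ≈ 0.16

A = 350 hectares = 3.5 × 10^6 m²
ΔV = 0.0056 km³ = 5.6 × 10^6 m³
Sy = ΔV / (A × Δh) = 5.6 × 10^6 m³ / (3.5 × 10^6 m² × 10 m) = 0.16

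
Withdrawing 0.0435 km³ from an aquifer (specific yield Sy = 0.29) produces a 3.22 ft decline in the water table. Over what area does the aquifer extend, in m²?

Δh = 3.22 ft = 0.9815 m
ΔV = 0.0435 km³ = 4.35 × 10^7 m³
A = ΔV / (Sy × Δh) = 4.35 × 10^7 / (0.29 × 0.9815) = 1.528 × 10^8 m²

A ≈ 1.53 × 10^8 m²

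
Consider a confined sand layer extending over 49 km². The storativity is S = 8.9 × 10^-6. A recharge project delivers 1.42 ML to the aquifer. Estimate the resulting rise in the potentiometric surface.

Δh ≈ 3.26 m

A = 49 km² = 4.9 × 10^7 m²
ΔV = 1.42 ML = 1420 m³
Δh = ΔV / (S × A) = 1420 m³ / (8.9 × 10^-6 × 4.9 × 10^7 m²) = 3.256 m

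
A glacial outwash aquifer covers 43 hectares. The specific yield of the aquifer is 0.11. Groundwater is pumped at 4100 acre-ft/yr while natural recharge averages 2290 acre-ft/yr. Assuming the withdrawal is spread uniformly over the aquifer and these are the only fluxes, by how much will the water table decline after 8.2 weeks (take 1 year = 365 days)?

Δh ≈ 7.42 m

A = 43 hectares = 4.3 × 10^5 m²
Net abstraction = 4100 − 2290 = 1810 acre-ft/yr
Q_net = 1810 acre-ft/yr = 6117 m³/d
t = 8.2 weeks = 57.4 d
ΔV = Q × t = 6117 m³/d × 57.4 d = 3.511 × 10^5 m³
Δh = ΔV / (Sy × A) = 3.511 × 10^5 / (0.11 × 4.3 × 10^5) = 7.423 m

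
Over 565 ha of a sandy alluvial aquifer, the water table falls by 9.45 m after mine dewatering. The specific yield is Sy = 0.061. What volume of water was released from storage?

A = 565 ha = 5.65 × 10^6 m²
ΔV = Sy × A × Δh = 0.061 × 5.65 × 10^6 m² × 9.45 m = 3.257 × 10^6 m³

ΔV ≈ 3.26 × 10^6 m³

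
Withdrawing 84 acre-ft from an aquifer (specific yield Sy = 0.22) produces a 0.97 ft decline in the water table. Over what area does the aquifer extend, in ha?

A ≈ 159 ha

Δh = 0.97 ft = 0.2957 m
ΔV = 84 acre-ft = 1.036 × 10^5 m³
A = ΔV / (Sy × Δh) = 1.036 × 10^5 / (0.22 × 0.2957) = 1.593 × 10^6 m²
A = 1.593 × 10^6 m² = 159.3 ha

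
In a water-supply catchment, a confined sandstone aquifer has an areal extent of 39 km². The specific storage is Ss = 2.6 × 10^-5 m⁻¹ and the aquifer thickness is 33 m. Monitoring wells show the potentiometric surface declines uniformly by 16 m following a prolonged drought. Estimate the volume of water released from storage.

ΔV ≈ 5.35 × 10^5 m³

S = Ss × b = 2.6 × 10^-5 m⁻¹ × 33 m = 8.58 × 10^-4
A = 39 km² = 3.9 × 10^7 m²
ΔV = S × A × Δh = 8.58 × 10^-4 × 3.9 × 10^7 m² × 16 m = 5.354 × 10^5 m³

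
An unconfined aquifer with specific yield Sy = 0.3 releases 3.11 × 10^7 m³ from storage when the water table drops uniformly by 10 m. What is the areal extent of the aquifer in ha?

A = ΔV / (Sy × Δh) = 3.11 × 10^7 / (0.3 × 10) = 1.037 × 10^7 m²
A = 1.037 × 10^7 m² = 1037 ha

A ≈ 1040 ha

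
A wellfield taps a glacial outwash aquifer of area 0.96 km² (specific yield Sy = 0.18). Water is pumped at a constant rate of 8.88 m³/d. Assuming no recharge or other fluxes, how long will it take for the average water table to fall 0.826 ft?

t ≈ 4900 days

A = 0.96 km² = 9.6 × 10^5 m²
Δh = 0.826 ft = 0.2518 m
ΔV = Sy × A × Δh = 0.18 × 9.6 × 10^5 × 0.2518 = 43500 m³
t = ΔV / Q = 43500 m³ / 8.88 m³/d = 4899 d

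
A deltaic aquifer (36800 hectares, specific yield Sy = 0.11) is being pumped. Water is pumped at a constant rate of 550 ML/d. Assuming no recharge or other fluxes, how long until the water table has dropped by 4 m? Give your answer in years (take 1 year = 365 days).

A = 36800 hectares = 3.68 × 10^8 m²
ΔV = Sy × A × Δh = 0.11 × 3.68 × 10^8 × 4 = 1.619 × 10^8 m³
Q = 550 ML/d = 5.5 × 10^5 m³/d
t = ΔV / Q = 1.619 × 10^8 m³ / 5.5 × 10^5 m³/d = 294.4 d
t = 294.4 d ≈ 0.8066 years

t ≈ 0.807 years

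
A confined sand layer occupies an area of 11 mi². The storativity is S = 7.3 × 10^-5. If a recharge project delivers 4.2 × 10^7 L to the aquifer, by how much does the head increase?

Δh ≈ 20.2 m

A = 11 mi² = 2.849 × 10^7 m²
ΔV = 4.2 × 10^7 L = 42000 m³
Δh = ΔV / (S × A) = 42000 m³ / (7.3 × 10^-5 × 2.849 × 10^7 m²) = 20.19 m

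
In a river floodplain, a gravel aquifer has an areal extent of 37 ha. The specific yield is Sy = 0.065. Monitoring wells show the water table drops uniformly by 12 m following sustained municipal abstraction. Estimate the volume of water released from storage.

A = 37 ha = 3.7 × 10^5 m²
ΔV = Sy × A × Δh = 0.065 × 3.7 × 10^5 m² × 12 m = 2.886 × 10^5 m³

ΔV ≈ 2.89 × 10^5 m³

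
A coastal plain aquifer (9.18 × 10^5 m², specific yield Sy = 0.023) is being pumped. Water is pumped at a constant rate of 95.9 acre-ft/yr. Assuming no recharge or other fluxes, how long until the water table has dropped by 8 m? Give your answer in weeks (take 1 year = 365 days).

t ≈ 74.5 weeks

ΔV = Sy × A × Δh = 0.023 × 9.18 × 10^5 × 8 = 1.689 × 10^5 m³
Q = 95.9 acre-ft/yr = 324.1 m³/d
t = ΔV / Q = 1.689 × 10^5 m³ / 324.1 m³/d = 521.2 d
t = 521.2 d ≈ 74.46 weeks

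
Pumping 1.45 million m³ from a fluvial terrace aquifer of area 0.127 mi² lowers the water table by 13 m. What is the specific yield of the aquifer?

Sy ≈ 0.34

A = 0.127 mi² = 3.289 × 10^5 m²
ΔV = 1.45 million m³ = 1.45 × 10^6 m³
Sy = ΔV / (A × Δh) = 1.45 × 10^6 m³ / (3.289 × 10^5 m² × 13 m) = 0.3391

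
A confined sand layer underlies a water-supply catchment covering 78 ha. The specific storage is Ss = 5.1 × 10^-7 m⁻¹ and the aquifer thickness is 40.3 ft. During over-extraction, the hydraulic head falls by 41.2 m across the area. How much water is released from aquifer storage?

ΔV ≈ 201 m³

b = 40.3 ft = 12.28 m
S = Ss × b = 5.1 × 10^-7 m⁻¹ × 12.28 m = 6.265 × 10^-6
A = 78 ha = 7.8 × 10^5 m²
ΔV = S × A × Δh = 6.265 × 10^-6 × 7.8 × 10^5 m² × 41.2 m = 201.3 m³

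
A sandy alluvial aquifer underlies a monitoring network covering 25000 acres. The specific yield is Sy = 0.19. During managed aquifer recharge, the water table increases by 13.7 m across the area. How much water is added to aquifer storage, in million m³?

ΔV ≈ 263 million m³

A = 25000 acres = 1.012 × 10^8 m²
ΔV = Sy × A × Δh = 0.19 × 1.012 × 10^8 m² × 13.7 m = 2.633 × 10^8 m³
ΔV = 2.633 × 10^8 m³ = 263.3 million m³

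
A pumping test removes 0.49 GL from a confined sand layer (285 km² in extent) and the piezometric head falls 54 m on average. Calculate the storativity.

S ≈ 3.2 × 10^-5

A = 285 km² = 2.85 × 10^8 m²
ΔV = 0.49 GL = 4.9 × 10^5 m³
S = ΔV / (A × Δh) = 4.9 × 10^5 m³ / (2.85 × 10^8 m² × 54 m) = 3.184 × 10^-5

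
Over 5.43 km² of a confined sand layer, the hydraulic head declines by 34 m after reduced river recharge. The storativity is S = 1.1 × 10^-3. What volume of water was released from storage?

A = 5.43 km² = 5.43 × 10^6 m²
ΔV = S × A × Δh = 0.0011 × 5.43 × 10^6 m² × 34 m = 2.031 × 10^5 m³

ΔV ≈ 2.03 × 10^5 m³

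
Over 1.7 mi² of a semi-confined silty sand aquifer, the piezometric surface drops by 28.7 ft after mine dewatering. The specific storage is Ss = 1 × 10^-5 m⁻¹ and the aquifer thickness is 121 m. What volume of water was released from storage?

ΔV ≈ 46600 m³

S = Ss × b = 1 × 10^-5 m⁻¹ × 121 m = 1.21 × 10^-3
A = 1.7 mi² = 4.403 × 10^6 m²
Δh = 28.7 ft = 8.748 m
ΔV = S × A × Δh = 0.00121 × 4.403 × 10^6 m² × 8.748 m = 46600 m³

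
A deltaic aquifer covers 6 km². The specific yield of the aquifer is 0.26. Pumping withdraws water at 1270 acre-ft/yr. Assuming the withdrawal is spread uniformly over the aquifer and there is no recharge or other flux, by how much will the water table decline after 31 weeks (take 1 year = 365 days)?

Δh ≈ 0.597 m

A = 6 km² = 6 × 10^6 m²
Q = 1270 acre-ft/yr = 4292 m³/d
t = 31 weeks = 217 d
ΔV = Q × t = 4292 m³/d × 217 d = 9.313 × 10^5 m³
Δh = ΔV / (Sy × A) = 9.313 × 10^5 / (0.26 × 6 × 10^6) = 0.597 m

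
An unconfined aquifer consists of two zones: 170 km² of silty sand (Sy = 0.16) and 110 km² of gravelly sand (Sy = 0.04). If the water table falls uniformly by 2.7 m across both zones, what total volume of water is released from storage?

A₁ = 170 km² = 1.7 × 10^8 m²; A₂ = 110 km² = 1.1 × 10^8 m²
ΔV₁ = 0.16 × 1.7 × 10^8 × 2.7 = 7.344 × 10^7 m³
ΔV₂ = 0.04 × 1.1 × 10^8 × 2.7 = 1.188 × 10^7 m³
ΔV = ΔV₁ + ΔV₂ = 8.532 × 10^7 m³

ΔV ≈ 8.53 × 10^7 m³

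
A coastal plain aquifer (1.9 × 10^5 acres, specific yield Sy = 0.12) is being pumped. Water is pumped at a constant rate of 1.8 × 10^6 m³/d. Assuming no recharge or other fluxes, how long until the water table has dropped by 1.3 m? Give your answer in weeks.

t ≈ 9.52 weeks

A = 1.9 × 10^5 acres = 7.689 × 10^8 m²
ΔV = Sy × A × Δh = 0.12 × 7.689 × 10^8 × 1.3 = 1.199 × 10^8 m³
t = ΔV / Q = 1.199 × 10^8 m³ / 1.8 × 10^6 m³/d = 66.64 d
t = 66.64 d ≈ 9.52 weeks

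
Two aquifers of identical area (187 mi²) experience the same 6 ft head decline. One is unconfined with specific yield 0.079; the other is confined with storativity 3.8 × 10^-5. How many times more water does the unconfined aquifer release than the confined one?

A = 187 mi² = 4.843 × 10^8 m²
Δh = 6 ft = 1.829 m
Unconfined: ΔV_u = Sy × A × Δh = 0.079 × 4.843 × 10^8 × 1.829 = 6.997 × 10^7 m³
Confined: ΔV_c = S × A × Δh = 3.8 × 10^-5 × 4.843 × 10^8 × 1.829 = 33660 m³
Ratio = ΔV_u / ΔV_c = Sy / S = 0.079 / 3.8 × 10^-5 = 2079

ΔV_u / ΔV_c ≈ 2080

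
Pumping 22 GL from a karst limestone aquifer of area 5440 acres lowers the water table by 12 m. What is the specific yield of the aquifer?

A = 5440 acres = 2.201 × 10^7 m²
ΔV = 22 GL = 2.2 × 10^7 m³
Sy = ΔV / (A × Δh) = 2.2 × 10^7 m³ / (2.201 × 10^7 m² × 12 m) = 0.08328

Sy ≈ 0.083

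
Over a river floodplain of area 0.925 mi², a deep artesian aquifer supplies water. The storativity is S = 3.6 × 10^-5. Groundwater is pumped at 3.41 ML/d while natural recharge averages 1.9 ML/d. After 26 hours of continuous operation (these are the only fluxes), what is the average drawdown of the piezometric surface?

A = 0.925 mi² = 2.396 × 10^6 m²
Net abstraction = 3.41 − 1.9 = 1.51 ML/d
Q_net = 1.51 ML/d = 1510 m³/d
t = 26 hours = 1.083 d
ΔV = Q × t = 1510 m³/d × 1.083 d = 1636 m³
Δh = ΔV / (S × A) = 1636 / (3.6 × 10^-5 × 2.396 × 10^6) = 18.97 m

Δh ≈ 19 m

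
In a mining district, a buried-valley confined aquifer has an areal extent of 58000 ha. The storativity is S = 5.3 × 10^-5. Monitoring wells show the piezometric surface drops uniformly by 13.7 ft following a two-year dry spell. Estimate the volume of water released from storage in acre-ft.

A = 58000 ha = 5.8 × 10^8 m²
Δh = 13.7 ft = 4.176 m
ΔV = S × A × Δh = 5.3 × 10^-5 × 5.8 × 10^8 m² × 4.176 m = 1.284 × 10^5 m³
ΔV = 1.284 × 10^5 m³ = 104.1 acre-ft

ΔV ≈ 104 acre-ft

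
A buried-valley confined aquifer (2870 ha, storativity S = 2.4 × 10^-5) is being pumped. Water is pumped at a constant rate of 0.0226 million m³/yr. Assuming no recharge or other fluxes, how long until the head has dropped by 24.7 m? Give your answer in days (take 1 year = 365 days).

t ≈ 275 days

A = 2870 ha = 2.87 × 10^7 m²
ΔV = S × A × Δh = 2.4 × 10^-5 × 2.87 × 10^7 × 24.7 = 17010 m³
Q = 0.0226 million m³/yr = 61.92 m³/d
t = ΔV / Q = 17010 m³ / 61.92 m³/d = 274.8 d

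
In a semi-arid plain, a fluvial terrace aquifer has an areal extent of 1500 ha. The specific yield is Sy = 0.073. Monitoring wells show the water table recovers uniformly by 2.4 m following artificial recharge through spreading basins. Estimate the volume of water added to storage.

ΔV ≈ 2.63 × 10^6 m³

A = 1500 ha = 1.5 × 10^7 m²
ΔV = Sy × A × Δh = 0.073 × 1.5 × 10^7 m² × 2.4 m = 2.628 × 10^6 m³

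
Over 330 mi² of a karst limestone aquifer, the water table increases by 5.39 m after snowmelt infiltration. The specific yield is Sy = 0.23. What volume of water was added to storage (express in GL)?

A = 330 mi² = 8.547 × 10^8 m²
ΔV = Sy × A × Δh = 0.23 × 8.547 × 10^8 m² × 5.39 m = 1.06 × 10^9 m³
ΔV = 1.06 × 10^9 m³ = 1060 GL

ΔV ≈ 1060 GL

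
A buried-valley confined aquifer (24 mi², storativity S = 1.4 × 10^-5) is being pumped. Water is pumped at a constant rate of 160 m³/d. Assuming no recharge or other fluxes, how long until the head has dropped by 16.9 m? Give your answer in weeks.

A = 24 mi² = 6.216 × 10^7 m²
ΔV = S × A × Δh = 1.4 × 10^-5 × 6.216 × 10^7 × 16.9 = 14710 m³
t = ΔV / Q = 14710 m³ / 160 m³/d = 91.92 d
t = 91.92 d ≈ 13.13 weeks

t ≈ 13.1 weeks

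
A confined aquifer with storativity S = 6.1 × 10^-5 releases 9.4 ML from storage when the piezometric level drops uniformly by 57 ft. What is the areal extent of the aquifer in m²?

Δh = 57 ft = 17.37 m
ΔV = 9.4 ML = 9400 m³
A = ΔV / (S × Δh) = 9400 / (6.1 × 10^-5 × 17.37) = 8.87 × 10^6 m²

A ≈ 8.87 × 10^6 m²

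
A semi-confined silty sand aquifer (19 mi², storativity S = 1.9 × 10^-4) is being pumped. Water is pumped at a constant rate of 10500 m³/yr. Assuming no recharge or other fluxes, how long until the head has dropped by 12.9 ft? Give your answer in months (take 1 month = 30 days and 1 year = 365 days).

t ≈ 42.6 months

A = 19 mi² = 4.921 × 10^7 m²
Δh = 12.9 ft = 3.932 m
ΔV = S × A × Δh = 1.9 × 10^-4 × 4.921 × 10^7 × 3.932 = 36760 m³
Q = 10500 m³/yr = 28.77 m³/d
t = ΔV / Q = 36760 m³ / 28.77 m³/d = 1278 d
t = 1278 d ≈ 42.6 months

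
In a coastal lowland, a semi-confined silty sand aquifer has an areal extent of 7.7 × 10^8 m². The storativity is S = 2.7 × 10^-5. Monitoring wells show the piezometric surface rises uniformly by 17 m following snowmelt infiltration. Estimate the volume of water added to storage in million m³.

ΔV = S × A × Δh = 2.7 × 10^-5 × 7.7 × 10^8 m² × 17 m = 3.534 × 10^5 m³
ΔV = 3.534 × 10^5 m³ = 0.3534 million m³

ΔV ≈ 0.353 million m³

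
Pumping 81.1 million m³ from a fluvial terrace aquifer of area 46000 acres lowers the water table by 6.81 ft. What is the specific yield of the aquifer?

A = 46000 acres = 1.862 × 10^8 m²
Δh = 6.81 ft = 2.076 m
ΔV = 81.1 million m³ = 8.11 × 10^7 m³
Sy = ΔV / (A × Δh) = 8.11 × 10^7 m³ / (1.862 × 10^8 m² × 2.076 m) = 0.2099

Sy ≈ 0.21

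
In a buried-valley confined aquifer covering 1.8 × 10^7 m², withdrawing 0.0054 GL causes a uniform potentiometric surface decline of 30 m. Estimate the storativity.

ΔV = 0.0054 GL = 5400 m³
S = ΔV / (A × Δh) = 5400 m³ / (1.8 × 10^7 m² × 30 m) = 1 × 10^-5

S ≈ 1 × 10^-5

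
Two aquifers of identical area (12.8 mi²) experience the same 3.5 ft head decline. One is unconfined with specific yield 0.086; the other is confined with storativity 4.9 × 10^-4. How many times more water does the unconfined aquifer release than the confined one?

A = 12.8 mi² = 3.315 × 10^7 m²
Δh = 3.5 ft = 1.067 m
Unconfined: ΔV_u = Sy × A × Δh = 0.086 × 3.315 × 10^7 × 1.067 = 3.042 × 10^6 m³
Confined: ΔV_c = S × A × Δh = 4.9 × 10^-4 × 3.315 × 10^7 × 1.067 = 17330 m³
Ratio = ΔV_u / ΔV_c = Sy / S = 0.086 / 4.9 × 10^-4 = 175.5

ΔV_u / ΔV_c ≈ 176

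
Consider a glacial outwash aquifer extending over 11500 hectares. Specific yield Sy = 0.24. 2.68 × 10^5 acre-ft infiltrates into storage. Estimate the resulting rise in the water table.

Δh ≈ 12 m

A = 11500 hectares = 1.15 × 10^8 m²
ΔV = 2.68 × 10^5 acre-ft = 3.306 × 10^8 m³
Δh = ΔV / (Sy × A) = 3.306 × 10^8 m³ / (0.24 × 1.15 × 10^8 m²) = 11.98 m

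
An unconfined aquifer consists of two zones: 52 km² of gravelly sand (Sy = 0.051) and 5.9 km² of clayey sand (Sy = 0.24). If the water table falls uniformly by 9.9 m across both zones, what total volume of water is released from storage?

ΔV ≈ 4.03 × 10^7 m³

A₁ = 52 km² = 5.2 × 10^7 m²; A₂ = 5.9 km² = 5.9 × 10^6 m²
ΔV₁ = 0.051 × 5.2 × 10^7 × 9.9 = 2.625 × 10^7 m³
ΔV₂ = 0.24 × 5.9 × 10^6 × 9.9 = 1.402 × 10^7 m³
ΔV = ΔV₁ + ΔV₂ = 4.027 × 10^7 m³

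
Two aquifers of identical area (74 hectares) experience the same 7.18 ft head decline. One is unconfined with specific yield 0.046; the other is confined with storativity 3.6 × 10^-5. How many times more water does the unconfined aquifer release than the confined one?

ΔV_u / ΔV_c ≈ 1280

A = 74 hectares = 7.4 × 10^5 m²
Δh = 7.18 ft = 2.188 m
Unconfined: ΔV_u = Sy × A × Δh = 0.046 × 7.4 × 10^5 × 2.188 = 74500 m³
Confined: ΔV_c = S × A × Δh = 3.6 × 10^-5 × 7.4 × 10^5 × 2.188 = 58.3 m³
Ratio = ΔV_u / ΔV_c = Sy / S = 0.046 / 3.6 × 10^-5 = 1278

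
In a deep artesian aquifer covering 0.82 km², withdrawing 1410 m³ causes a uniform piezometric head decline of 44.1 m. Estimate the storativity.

S ≈ 3.9 × 10^-5

A = 0.82 km² = 8.2 × 10^5 m²
S = ΔV / (A × Δh) = 1410 m³ / (8.2 × 10^5 m² × 44.1 m) = 3.899 × 10^-5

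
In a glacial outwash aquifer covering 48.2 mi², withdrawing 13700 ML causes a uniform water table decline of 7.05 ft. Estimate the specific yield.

Sy ≈ 0.051

A = 48.2 mi² = 1.248 × 10^8 m²
Δh = 7.05 ft = 2.149 m
ΔV = 13700 ML = 1.37 × 10^7 m³
Sy = ΔV / (A × Δh) = 1.37 × 10^7 m³ / (1.248 × 10^8 m² × 2.149 m) = 0.05107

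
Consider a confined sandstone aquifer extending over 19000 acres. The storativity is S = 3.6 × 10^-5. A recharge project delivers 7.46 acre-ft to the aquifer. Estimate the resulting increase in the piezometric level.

A = 19000 acres = 7.689 × 10^7 m²
ΔV = 7.46 acre-ft = 9202 m³
Δh = ΔV / (S × A) = 9202 m³ / (3.6 × 10^-5 × 7.689 × 10^7 m²) = 3.324 m

Δh ≈ 3.32 m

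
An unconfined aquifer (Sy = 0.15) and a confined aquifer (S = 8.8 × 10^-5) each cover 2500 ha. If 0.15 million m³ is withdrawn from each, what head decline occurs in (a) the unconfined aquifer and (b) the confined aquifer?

A = 2500 ha = 2.5 × 10^7 m²
ΔV = 0.15 million m³ = 1.5 × 10^5 m³
Unconfined: Δh_u = ΔV/(Sy·A) = 1.5 × 10^5/(0.15 × 2.5 × 10^7) = 0.04 m
Confined: Δh_c = ΔV/(S·A) = 1.5 × 10^5/(8.8 × 10^-5 × 2.5 × 10^7) = 68.18 m

Δh_u ≈ 0.04 m; Δh_c ≈ 68.2 m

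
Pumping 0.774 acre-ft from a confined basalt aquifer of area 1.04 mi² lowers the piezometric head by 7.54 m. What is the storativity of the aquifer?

S ≈ 4.7 × 10^-5

A = 1.04 mi² = 2.694 × 10^6 m²
ΔV = 0.774 acre-ft = 954.7 m³
S = ΔV / (A × Δh) = 954.7 m³ / (2.694 × 10^6 m² × 7.54 m) = 4.701 × 10^-5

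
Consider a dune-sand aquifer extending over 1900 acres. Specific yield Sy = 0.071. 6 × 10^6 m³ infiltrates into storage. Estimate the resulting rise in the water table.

Δh ≈ 11 m

A = 1900 acres = 7.689 × 10^6 m²
Δh = ΔV / (Sy × A) = 6 × 10^6 m³ / (0.071 × 7.689 × 10^6 m²) = 10.99 m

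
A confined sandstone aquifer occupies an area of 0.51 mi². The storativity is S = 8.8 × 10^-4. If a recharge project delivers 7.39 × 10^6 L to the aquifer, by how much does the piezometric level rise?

A = 0.51 mi² = 1.321 × 10^6 m²
ΔV = 7.39 × 10^6 L = 7390 m³
Δh = ΔV / (S × A) = 7390 m³ / (8.8 × 10^-4 × 1.321 × 10^6 m²) = 6.358 m

Δh ≈ 6.36 m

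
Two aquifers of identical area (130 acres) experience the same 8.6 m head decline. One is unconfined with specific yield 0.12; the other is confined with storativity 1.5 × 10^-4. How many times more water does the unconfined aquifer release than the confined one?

ΔV_u / ΔV_c ≈ 800

A = 130 acres = 5.261 × 10^5 m²
Unconfined: ΔV_u = Sy × A × Δh = 0.12 × 5.261 × 10^5 × 8.6 = 5.429 × 10^5 m³
Confined: ΔV_c = S × A × Δh = 1.5 × 10^-4 × 5.261 × 10^5 × 8.6 = 678.7 m³
Ratio = ΔV_u / ΔV_c = Sy / S = 0.12 / 1.5 × 10^-4 = 800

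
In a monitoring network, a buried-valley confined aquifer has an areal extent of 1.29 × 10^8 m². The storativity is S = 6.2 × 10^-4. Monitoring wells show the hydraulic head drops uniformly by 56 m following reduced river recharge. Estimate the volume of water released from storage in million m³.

ΔV ≈ 4.48 million m³

ΔV = S × A × Δh = 6.2 × 10^-4 × 1.29 × 10^8 m² × 56 m = 4.479 × 10^6 m³
ΔV = 4.479 × 10^6 m³ = 4.479 million m³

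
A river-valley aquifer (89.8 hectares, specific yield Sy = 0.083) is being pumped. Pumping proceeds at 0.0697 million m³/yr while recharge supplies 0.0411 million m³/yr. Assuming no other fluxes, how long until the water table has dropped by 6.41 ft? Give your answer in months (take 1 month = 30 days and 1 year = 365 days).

A = 89.8 hectares = 8.98 × 10^5 m²
Δh = 6.41 ft = 1.954 m
ΔV = Sy × A × Δh = 0.083 × 8.98 × 10^5 × 1.954 = 1.456 × 10^5 m³
Net withdrawal = 0.0697 − 0.0411 = 0.0286 million m³/yr = 78.36 m³/d
t = ΔV / Q = 1.456 × 10^5 m³ / 78.36 m³/d = 1858 d
t = 1858 d ≈ 61.95 months

t ≈ 61.9 months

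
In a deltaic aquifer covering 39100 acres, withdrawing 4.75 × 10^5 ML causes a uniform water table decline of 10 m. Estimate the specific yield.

Sy ≈ 0.3

A = 39100 acres = 1.582 × 10^8 m²
ΔV = 4.75 × 10^5 ML = 4.75 × 10^8 m³
Sy = ΔV / (A × Δh) = 4.75 × 10^8 m³ / (1.582 × 10^8 m² × 10 m) = 0.3002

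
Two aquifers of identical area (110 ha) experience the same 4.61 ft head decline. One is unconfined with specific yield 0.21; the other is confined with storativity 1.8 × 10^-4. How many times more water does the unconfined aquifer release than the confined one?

ΔV_u / ΔV_c ≈ 1170

A = 110 ha = 1.1 × 10^6 m²
Δh = 4.61 ft = 1.405 m
Unconfined: ΔV_u = Sy × A × Δh = 0.21 × 1.1 × 10^6 × 1.405 = 3.246 × 10^5 m³
Confined: ΔV_c = S × A × Δh = 1.8 × 10^-4 × 1.1 × 10^6 × 1.405 = 278.2 m³
Ratio = ΔV_u / ΔV_c = Sy / S = 0.21 / 1.8 × 10^-4 = 1167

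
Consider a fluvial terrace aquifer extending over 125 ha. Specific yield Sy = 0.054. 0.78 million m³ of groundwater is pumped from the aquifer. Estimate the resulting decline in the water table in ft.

Δh ≈ 37.9 ft

A = 125 ha = 1.25 × 10^6 m²
ΔV = 0.78 million m³ = 7.8 × 10^5 m³
Δh = ΔV / (Sy × A) = 7.8 × 10^5 m³ / (0.054 × 1.25 × 10^6 m²) = 11.56 m
Δh = 11.56 m = 37.91 ft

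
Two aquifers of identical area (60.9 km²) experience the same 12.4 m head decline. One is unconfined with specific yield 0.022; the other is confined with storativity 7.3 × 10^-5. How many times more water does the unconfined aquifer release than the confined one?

A = 60.9 km² = 6.09 × 10^7 m²
Unconfined: ΔV_u = Sy × A × Δh = 0.022 × 6.09 × 10^7 × 12.4 = 1.661 × 10^7 m³
Confined: ΔV_c = S × A × Δh = 7.3 × 10^-5 × 6.09 × 10^7 × 12.4 = 55130 m³
Ratio = ΔV_u / ΔV_c = Sy / S = 0.022 / 7.3 × 10^-5 = 301.4

ΔV_u / ΔV_c ≈ 301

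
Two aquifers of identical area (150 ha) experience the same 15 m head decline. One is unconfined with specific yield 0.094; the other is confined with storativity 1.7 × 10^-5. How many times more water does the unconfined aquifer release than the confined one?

ΔV_u / ΔV_c ≈ 5530

A = 150 ha = 1.5 × 10^6 m²
Unconfined: ΔV_u = Sy × A × Δh = 0.094 × 1.5 × 10^6 × 15 = 2.115 × 10^6 m³
Confined: ΔV_c = S × A × Δh = 1.7 × 10^-5 × 1.5 × 10^6 × 15 = 382.5 m³
Ratio = ΔV_u / ΔV_c = Sy / S = 0.094 / 1.7 × 10^-5 = 5529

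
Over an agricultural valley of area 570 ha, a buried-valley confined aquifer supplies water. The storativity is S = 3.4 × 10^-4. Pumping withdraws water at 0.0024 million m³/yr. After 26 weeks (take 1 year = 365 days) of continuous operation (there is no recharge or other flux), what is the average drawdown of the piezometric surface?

A = 570 ha = 5.7 × 10^6 m²
Q = 0.0024 million m³/yr = 6.575 m³/d
t = 26 weeks = 182 d
ΔV = Q × t = 6.575 m³/d × 182 d = 1197 m³
Δh = ΔV / (S × A) = 1197 / (3.4 × 10^-4 × 5.7 × 10^6) = 0.6175 m

Δh ≈ 0.617 m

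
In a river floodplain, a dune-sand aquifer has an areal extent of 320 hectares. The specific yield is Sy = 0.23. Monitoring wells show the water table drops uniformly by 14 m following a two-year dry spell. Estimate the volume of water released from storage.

A = 320 hectares = 3.2 × 10^6 m²
ΔV = Sy × A × Δh = 0.23 × 3.2 × 10^6 m² × 14 m = 1.03 × 10^7 m³

ΔV ≈ 1.03 × 10^7 m³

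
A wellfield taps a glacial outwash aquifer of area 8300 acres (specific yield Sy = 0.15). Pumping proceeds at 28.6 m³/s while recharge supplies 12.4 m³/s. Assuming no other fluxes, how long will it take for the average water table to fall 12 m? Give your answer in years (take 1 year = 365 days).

t ≈ 0.118 years

A = 8300 acres = 3.359 × 10^7 m²
ΔV = Sy × A × Δh = 0.15 × 3.359 × 10^7 × 12 = 6.046 × 10^7 m³
Net withdrawal = 28.6 − 12.4 = 16.2 m³/s = 1.4 × 10^6 m³/d
t = ΔV / Q = 6.046 × 10^7 m³ / 1.4 × 10^6 m³/d = 43.2 d
t = 43.2 d ≈ 0.1183 years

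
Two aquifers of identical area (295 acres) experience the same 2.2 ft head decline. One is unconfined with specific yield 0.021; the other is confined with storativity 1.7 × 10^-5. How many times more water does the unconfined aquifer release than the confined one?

A = 295 acres = 1.194 × 10^6 m²
Δh = 2.2 ft = 0.6706 m
Unconfined: ΔV_u = Sy × A × Δh = 0.021 × 1.194 × 10^6 × 0.6706 = 16810 m³
Confined: ΔV_c = S × A × Δh = 1.7 × 10^-5 × 1.194 × 10^6 × 0.6706 = 13.61 m³
Ratio = ΔV_u / ΔV_c = Sy / S = 0.021 / 1.7 × 10^-5 = 1235

ΔV_u / ΔV_c ≈ 1240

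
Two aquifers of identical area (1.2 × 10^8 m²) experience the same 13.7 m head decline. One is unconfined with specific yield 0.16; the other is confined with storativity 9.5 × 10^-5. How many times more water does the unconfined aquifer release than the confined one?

Unconfined: ΔV_u = Sy × A × Δh = 0.16 × 1.2 × 10^8 × 13.7 = 2.63 × 10^8 m³
Confined: ΔV_c = S × A × Δh = 9.5 × 10^-5 × 1.2 × 10^8 × 13.7 = 1.562 × 10^5 m³
Ratio = ΔV_u / ΔV_c = Sy / S = 0.16 / 9.5 × 10^-5 = 1684

ΔV_u / ΔV_c ≈ 1680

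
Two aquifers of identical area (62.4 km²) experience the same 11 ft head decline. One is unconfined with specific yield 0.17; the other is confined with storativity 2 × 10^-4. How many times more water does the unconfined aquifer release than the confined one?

A = 62.4 km² = 6.24 × 10^7 m²
Δh = 11 ft = 3.353 m
Unconfined: ΔV_u = Sy × A × Δh = 0.17 × 6.24 × 10^7 × 3.353 = 3.557 × 10^7 m³
Confined: ΔV_c = S × A × Δh = 2 × 10^-4 × 6.24 × 10^7 × 3.353 = 41840 m³
Ratio = ΔV_u / ΔV_c = Sy / S = 0.17 / 2 × 10^-4 = 850

ΔV_u / ΔV_c ≈ 850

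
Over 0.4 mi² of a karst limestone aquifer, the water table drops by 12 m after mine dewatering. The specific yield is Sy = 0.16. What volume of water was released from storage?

A = 0.4 mi² = 1.036 × 10^6 m²
ΔV = Sy × A × Δh = 0.16 × 1.036 × 10^6 m² × 12 m = 1.989 × 10^6 m³

ΔV ≈ 1.99 × 10^6 m³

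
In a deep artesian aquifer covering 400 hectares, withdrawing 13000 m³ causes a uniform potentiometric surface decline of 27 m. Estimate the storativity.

S ≈ 1.2 × 10^-4

A = 400 hectares = 4 × 10^6 m²
S = ΔV / (A × Δh) = 13000 m³ / (4 × 10^6 m² × 27 m) = 1.204 × 10^-4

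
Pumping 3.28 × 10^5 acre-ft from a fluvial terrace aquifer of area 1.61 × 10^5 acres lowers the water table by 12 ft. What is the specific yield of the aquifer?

A = 1.61 × 10^5 acres = 6.515 × 10^8 m²
Δh = 12 ft = 3.658 m
ΔV = 3.28 × 10^5 acre-ft = 4.046 × 10^8 m³
Sy = ΔV / (A × Δh) = 4.046 × 10^8 m³ / (6.515 × 10^8 m² × 3.658 m) = 0.1698

Sy ≈ 0.17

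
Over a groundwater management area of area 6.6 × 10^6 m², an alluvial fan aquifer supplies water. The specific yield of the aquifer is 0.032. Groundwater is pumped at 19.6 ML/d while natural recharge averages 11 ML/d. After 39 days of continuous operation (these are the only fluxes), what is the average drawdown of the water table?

Δh ≈ 1.59 m

Net abstraction = 19.6 − 11 = 8.6 ML/d
Q_net = 8.6 ML/d = 8600 m³/d
ΔV = Q × t = 8600 m³/d × 39 d = 3.354 × 10^5 m³
Δh = ΔV / (Sy × A) = 3.354 × 10^5 / (0.032 × 6.6 × 10^6) = 1.588 m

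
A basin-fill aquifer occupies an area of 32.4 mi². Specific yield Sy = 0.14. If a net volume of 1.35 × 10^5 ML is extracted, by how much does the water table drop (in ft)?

Δh ≈ 37.7 ft

A = 32.4 mi² = 8.392 × 10^7 m²
ΔV = 1.35 × 10^5 ML = 1.35 × 10^8 m³
Δh = ΔV / (Sy × A) = 1.35 × 10^8 m³ / (0.14 × 8.392 × 10^7 m²) = 11.49 m
Δh = 11.49 m = 37.7 ft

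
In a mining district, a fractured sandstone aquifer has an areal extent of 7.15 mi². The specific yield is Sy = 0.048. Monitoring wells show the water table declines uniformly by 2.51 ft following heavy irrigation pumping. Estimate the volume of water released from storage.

ΔV ≈ 6.8 × 10^5 m³

A = 7.15 mi² = 1.852 × 10^7 m²
Δh = 2.51 ft = 0.765 m
ΔV = Sy × A × Δh = 0.048 × 1.852 × 10^7 m² × 0.765 m = 6.8 × 10^5 m³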